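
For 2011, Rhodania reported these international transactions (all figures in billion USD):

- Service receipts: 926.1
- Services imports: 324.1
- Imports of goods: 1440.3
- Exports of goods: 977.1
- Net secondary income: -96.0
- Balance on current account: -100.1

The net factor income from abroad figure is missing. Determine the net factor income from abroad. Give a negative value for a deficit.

-142.9

Current account = goods balance + services balance + net primary income + net secondary income
Sum of the known components = 42.8
Net factor income from abroad = CA - (known components) = -100.1 - 42.8 = -142.9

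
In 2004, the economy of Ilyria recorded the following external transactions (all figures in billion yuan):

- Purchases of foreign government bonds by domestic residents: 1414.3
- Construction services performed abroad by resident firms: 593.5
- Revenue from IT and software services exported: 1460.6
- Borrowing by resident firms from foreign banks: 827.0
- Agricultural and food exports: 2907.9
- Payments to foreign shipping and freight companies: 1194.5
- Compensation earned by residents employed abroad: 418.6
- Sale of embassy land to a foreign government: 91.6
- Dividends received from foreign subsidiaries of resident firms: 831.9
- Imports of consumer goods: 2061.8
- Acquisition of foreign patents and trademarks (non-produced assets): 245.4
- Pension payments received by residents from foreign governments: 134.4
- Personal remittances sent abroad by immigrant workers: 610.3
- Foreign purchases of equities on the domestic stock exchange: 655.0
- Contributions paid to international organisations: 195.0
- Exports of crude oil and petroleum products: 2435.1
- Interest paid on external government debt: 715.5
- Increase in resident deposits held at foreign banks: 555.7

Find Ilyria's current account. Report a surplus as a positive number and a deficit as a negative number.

4004.9

Goods: 2435.1 + 2907.9 - 2061.8 = 3281.2
Services: 593.5 + 1460.6 - 1194.5 = 859.6
Primary income: -715.5 + 418.6 + 831.9 = 535.0
Secondary income: 134.4 - 610.3 - 195.0 = -670.9
Current account = 3281.2 + 859.6 + 535.0 + (-670.9) = 4004.9
(Excluded from the current account — financial account: purchases of foreign government bonds by domestic residents 1414.3, borrowing by resident firms from foreign banks 827.0, foreign purchases of equities on the domestic stock exchange 655.0, increase in resident deposits held at foreign banks 555.7; capital account: sale of embassy land to a foreign government 91.6, acquisition of foreign patents and trademarks (non-produced assets) 245.4.)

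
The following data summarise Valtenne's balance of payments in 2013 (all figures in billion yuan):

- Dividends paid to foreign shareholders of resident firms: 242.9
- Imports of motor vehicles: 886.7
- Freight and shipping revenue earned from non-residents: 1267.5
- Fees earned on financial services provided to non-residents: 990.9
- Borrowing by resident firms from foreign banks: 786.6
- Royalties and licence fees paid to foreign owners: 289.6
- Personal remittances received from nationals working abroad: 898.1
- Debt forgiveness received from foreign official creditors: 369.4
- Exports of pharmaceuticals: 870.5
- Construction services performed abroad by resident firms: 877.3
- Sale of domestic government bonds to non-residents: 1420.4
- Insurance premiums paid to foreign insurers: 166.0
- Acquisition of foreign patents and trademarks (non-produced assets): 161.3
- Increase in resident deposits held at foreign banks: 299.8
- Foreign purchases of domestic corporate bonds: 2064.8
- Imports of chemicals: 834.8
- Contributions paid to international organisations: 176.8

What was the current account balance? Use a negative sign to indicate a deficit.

Goods: -886.7 - 834.8 + 870.5 = -851.0
Services: -289.6 + 1267.5 + 990.9 - 166.0 + 877.3 = 2680.1
Primary income: -242.9
Secondary income: -176.8 + 898.1 = 721.3
Current account = (-851.0) + 2680.1 + (-242.9) + 721.3 = 2307.5
(Excluded from the current account — financial account: borrowing by resident firms from foreign banks 786.6, sale of domestic government bonds to non-residents 1420.4, increase in resident deposits held at foreign banks 299.8, foreign purchases of domestic corporate bonds 2064.8; capital account: debt forgiveness received from foreign official creditors 369.4, acquisition of foreign patents and trademarks (non-produced assets) 161.3.)

2307.5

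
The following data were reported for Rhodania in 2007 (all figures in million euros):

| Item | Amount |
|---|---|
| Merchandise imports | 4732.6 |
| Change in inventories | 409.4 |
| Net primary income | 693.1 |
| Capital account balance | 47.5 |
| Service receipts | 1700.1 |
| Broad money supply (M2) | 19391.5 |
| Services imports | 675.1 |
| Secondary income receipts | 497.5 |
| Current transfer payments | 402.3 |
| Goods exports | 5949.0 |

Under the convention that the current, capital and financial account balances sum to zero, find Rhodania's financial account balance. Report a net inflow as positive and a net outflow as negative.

-3077.2

Goods balance = 5949.0 - 4732.6 = 1216.4
Services balance = 1700.1 - 675.1 = 1025.0
Trade balance (goods + services) = 1216.4 + 1025.0 = 2241.4
Net primary income = 693.1
Net secondary income = 497.5 - 402.3 = 95.2
Current account = 2241.4 + 693.1 + 95.2 = 3029.7
Financial account = -(3029.7 + 47.5) = -3077.2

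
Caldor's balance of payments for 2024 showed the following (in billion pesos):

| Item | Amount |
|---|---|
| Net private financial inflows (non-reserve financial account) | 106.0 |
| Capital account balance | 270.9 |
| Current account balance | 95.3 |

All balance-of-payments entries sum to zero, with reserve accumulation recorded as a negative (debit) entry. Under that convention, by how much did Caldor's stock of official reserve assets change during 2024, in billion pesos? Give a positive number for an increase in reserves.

Official reserve transactions balance = -(95.3 + 270.9 + 106.0) = -472.2
An accumulation of reserves is recorded as a debit (negative entry), so the change in the stock of reserves is the negative of that balance.
Change in official reserves = -(-472.2) = 472.2

472.2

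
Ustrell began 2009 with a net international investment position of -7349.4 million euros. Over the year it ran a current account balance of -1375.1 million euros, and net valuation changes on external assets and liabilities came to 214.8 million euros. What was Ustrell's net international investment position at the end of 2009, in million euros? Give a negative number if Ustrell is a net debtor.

Change in NIIP = current account + net valuation change = -1375.1 + 214.8 = -1160.3
End-of-year NIIP = -7349.4 + (-1160.3) = -8509.7

-8509.7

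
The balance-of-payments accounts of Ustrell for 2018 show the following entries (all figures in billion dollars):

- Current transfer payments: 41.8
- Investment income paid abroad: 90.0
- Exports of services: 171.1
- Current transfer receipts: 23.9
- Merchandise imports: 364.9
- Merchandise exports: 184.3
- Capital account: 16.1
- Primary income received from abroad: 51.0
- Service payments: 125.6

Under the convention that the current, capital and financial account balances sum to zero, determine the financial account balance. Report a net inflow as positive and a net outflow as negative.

Goods balance = 184.3 - 364.9 = -180.6
Services balance = 171.1 - 125.6 = 45.5
Trade balance (goods + services) = -180.6 + 45.5 = -135.1
Net primary income = 51.0 - 90.0 = -39.0
Net secondary income = 23.9 - 41.8 = -17.9
Current account = -135.1 + (-39.0) + (-17.9) = -192.0
Financial account = -(-192.0 + 16.1) = 175.9

175.9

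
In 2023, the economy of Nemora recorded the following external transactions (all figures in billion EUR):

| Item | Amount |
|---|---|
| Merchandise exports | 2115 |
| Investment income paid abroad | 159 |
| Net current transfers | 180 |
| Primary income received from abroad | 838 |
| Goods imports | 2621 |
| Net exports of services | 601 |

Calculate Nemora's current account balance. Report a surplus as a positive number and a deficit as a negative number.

954

Goods balance = 2115 - 2621 = -506
Services balance = 601
Trade balance (goods + services) = -506 + 601 = 95
Net primary income = 838 - 159 = 679
Net secondary income = 180
Current account = 95 + 679 + 180 = 954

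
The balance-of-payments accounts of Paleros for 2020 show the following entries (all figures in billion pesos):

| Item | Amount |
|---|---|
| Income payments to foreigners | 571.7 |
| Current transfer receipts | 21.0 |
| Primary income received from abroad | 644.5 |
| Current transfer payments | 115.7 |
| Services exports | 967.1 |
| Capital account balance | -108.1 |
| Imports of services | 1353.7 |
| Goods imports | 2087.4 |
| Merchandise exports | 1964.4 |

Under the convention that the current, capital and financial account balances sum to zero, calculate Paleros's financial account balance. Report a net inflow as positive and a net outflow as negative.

639.6

Goods balance = 1964.4 - 2087.4 = -123.0
Services balance = 967.1 - 1353.7 = -386.6
Trade balance (goods + services) = -123.0 + (-386.6) = -509.6
Net primary income = 644.5 - 571.7 = 72.8
Net secondary income = 21.0 - 115.7 = -94.7
Current account = -509.6 + 72.8 + (-94.7) = -531.5
Financial account = -(-531.5 + (-108.1)) = 639.6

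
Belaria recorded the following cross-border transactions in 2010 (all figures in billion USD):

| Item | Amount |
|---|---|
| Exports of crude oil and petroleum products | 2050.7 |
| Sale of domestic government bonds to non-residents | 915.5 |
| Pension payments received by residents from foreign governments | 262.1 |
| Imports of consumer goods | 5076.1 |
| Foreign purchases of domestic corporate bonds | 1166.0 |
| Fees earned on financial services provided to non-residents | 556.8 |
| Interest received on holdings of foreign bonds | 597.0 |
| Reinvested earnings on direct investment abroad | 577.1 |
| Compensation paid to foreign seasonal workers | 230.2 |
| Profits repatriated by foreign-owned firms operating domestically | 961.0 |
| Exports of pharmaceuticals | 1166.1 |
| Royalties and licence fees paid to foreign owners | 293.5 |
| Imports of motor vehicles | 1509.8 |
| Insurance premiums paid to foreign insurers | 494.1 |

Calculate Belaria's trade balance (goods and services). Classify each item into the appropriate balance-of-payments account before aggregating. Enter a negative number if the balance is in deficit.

-3599.9

Goods: -5076.1 + 1166.1 + 2050.7 - 1509.8 = -3369.1
Services: -494.1 + 556.8 - 293.5 = -230.8
Trade balance = -3369.1 + (-230.8) = -3599.9
(Excluded from the trade balance — financial account: sale of domestic government bonds to non-residents 915.5, foreign purchases of domestic corporate bonds 1166.0; secondary income: pension payments received by residents from foreign governments 262.1; primary income: interest received on holdings of foreign bonds 597.0, reinvested earnings on direct investment abroad 577.1, compensation paid to foreign seasonal workers 230.2, profits repatriated by foreign-owned firms operating domestically 961.0.)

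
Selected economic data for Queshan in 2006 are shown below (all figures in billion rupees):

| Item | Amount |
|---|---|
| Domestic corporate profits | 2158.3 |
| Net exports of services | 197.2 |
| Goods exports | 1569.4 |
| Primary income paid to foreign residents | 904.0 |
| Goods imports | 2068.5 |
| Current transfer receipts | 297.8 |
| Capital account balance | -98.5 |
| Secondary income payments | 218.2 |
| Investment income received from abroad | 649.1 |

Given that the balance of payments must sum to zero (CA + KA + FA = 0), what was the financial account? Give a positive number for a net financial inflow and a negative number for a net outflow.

575.7

Goods balance = 1569.4 - 2068.5 = -499.1
Services balance = 197.2
Trade balance (goods + services) = -499.1 + 197.2 = -301.9
Net primary income = 649.1 - 904.0 = -254.9
Net secondary income = 297.8 - 218.2 = 79.6
Current account = -301.9 + (-254.9) + 79.6 = -477.2
Financial account = -(-477.2 + (-98.5)) = 575.7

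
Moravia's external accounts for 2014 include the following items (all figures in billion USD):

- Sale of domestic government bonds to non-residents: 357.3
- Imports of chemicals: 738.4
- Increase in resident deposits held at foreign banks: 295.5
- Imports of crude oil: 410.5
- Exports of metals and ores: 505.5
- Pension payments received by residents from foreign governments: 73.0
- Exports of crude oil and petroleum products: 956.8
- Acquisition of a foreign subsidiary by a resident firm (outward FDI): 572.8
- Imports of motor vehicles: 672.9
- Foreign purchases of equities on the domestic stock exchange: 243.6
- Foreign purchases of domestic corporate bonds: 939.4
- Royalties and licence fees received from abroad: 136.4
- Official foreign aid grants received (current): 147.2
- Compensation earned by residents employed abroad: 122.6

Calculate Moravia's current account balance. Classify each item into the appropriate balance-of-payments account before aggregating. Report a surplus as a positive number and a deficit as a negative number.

Goods: -410.5 - 738.4 + 505.5 + 956.8 - 672.9 = -359.5
Services: 136.4
Primary income: 122.6
Secondary income: 73.0 + 147.2 = 220.2
Current account = (-359.5) + 136.4 + 122.6 + 220.2 = 119.7
(Excluded from the current account — financial account: sale of domestic government bonds to non-residents 357.3, increase in resident deposits held at foreign banks 295.5, acquisition of a foreign subsidiary by a resident firm (outward FDI) 572.8, foreign purchases of equities on the domestic stock exchange 243.6, foreign purchases of domestic corporate bonds 939.4.)

119.7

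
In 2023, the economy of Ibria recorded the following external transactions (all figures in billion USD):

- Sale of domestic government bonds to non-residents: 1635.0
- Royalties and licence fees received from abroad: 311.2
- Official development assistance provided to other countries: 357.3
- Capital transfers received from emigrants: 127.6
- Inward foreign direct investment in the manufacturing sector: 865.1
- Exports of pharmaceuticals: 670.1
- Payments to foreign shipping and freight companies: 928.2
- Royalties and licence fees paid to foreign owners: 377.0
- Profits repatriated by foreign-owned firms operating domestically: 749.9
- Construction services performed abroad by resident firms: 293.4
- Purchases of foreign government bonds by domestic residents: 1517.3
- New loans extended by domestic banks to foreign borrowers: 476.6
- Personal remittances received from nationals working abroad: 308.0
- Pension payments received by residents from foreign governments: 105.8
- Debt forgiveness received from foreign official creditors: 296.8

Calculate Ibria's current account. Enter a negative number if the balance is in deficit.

Goods: 670.1
Services: 311.2 + 293.4 - 377.0 - 928.2 = -700.6
Primary income: -749.9
Secondary income: -357.3 + 308.0 + 105.8 = 56.5
Current account = 670.1 + (-700.6) + (-749.9) + 56.5 = -723.9
(Excluded from the current account — financial account: sale of domestic government bonds to non-residents 1635.0, inward foreign direct investment in the manufacturing sector 865.1, purchases of foreign government bonds by domestic residents 1517.3, new loans extended by domestic banks to foreign borrowers 476.6; capital account: capital transfers received from emigrants 127.6, debt forgiveness received from foreign official creditors 296.8.)

-723.9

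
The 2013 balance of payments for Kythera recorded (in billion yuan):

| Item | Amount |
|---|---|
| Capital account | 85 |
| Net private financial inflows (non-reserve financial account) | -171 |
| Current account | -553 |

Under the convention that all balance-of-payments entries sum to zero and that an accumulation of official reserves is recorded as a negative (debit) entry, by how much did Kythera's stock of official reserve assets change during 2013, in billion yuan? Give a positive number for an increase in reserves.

Official reserve transactions balance = -((-553) + 85 + (-171)) = 639
An accumulation of reserves is recorded as a debit (negative entry), so the change in the stock of reserves is the negative of that balance.
Change in official reserves = -(639) = -639

-639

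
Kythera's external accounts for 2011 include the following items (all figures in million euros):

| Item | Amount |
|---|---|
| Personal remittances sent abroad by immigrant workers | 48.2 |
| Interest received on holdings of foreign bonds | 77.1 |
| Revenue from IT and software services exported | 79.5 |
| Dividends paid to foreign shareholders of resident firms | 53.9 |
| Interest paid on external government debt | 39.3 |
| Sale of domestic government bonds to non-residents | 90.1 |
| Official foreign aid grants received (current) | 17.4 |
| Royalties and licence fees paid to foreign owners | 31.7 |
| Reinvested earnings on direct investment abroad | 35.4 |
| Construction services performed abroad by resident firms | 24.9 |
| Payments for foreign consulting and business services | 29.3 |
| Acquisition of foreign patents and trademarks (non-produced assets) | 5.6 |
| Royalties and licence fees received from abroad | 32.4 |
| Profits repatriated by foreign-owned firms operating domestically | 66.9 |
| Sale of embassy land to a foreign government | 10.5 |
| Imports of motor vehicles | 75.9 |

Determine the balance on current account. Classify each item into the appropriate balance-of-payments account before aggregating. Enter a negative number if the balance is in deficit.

-78.5

Goods: -75.9
Services: -31.7 + 24.9 + 32.4 - 29.3 + 79.5 = 75.8
Primary income: 77.1 - 39.3 - 66.9 + 35.4 - 53.9 = -47.6
Secondary income: 17.4 - 48.2 = -30.8
Current account = (-75.9) + 75.8 + (-47.6) + (-30.8) = -78.5
(Excluded from the current account — financial account: sale of domestic government bonds to non-residents 90.1; capital account: acquisition of foreign patents and trademarks (non-produced assets) 5.6, sale of embassy land to a foreign government 10.5.)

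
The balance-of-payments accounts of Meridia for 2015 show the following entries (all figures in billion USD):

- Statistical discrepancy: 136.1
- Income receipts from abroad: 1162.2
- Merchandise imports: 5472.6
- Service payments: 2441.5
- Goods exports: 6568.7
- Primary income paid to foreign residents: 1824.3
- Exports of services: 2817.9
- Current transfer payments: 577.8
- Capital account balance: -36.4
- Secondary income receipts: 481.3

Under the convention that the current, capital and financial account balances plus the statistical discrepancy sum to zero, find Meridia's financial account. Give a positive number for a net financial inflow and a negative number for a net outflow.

-813.6

Goods balance = 6568.7 - 5472.6 = 1096.1
Services balance = 2817.9 - 2441.5 = 376.4
Trade balance (goods + services) = 1096.1 + 376.4 = 1472.5
Net primary income = 1162.2 - 1824.3 = -662.1
Net secondary income = 481.3 - 577.8 = -96.5
Current account = 1472.5 + (-662.1) + (-96.5) = 713.9
Financial account = -(713.9 + (-36.4) + 136.1) = -813.6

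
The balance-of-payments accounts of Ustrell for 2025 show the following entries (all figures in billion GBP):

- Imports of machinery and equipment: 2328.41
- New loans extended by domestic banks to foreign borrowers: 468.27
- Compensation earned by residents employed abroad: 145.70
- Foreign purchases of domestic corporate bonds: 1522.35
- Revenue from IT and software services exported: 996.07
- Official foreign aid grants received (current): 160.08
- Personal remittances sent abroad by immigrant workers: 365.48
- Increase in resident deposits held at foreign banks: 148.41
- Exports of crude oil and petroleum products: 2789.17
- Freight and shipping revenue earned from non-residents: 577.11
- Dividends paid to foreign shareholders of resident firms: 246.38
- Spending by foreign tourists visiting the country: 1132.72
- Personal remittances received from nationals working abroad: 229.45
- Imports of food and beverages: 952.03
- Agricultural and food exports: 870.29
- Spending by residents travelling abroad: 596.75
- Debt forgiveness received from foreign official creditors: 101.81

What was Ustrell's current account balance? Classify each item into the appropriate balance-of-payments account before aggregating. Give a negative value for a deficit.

2411.54

Goods: -952.03 - 2328.41 + 2789.17 + 870.29 = 379.02
Services: 1132.72 - 596.75 + 996.07 + 577.11 = 2109.15
Primary income: 145.70 - 246.38 = -100.68
Secondary income: 160.08 - 365.48 + 229.45 = 24.05
Current account = 379.02 + 2109.15 + (-100.68) + 24.05 = 2411.54
(Excluded from the current account — financial account: new loans extended by domestic banks to foreign borrowers 468.27, foreign purchases of domestic corporate bonds 1522.35, increase in resident deposits held at foreign banks 148.41; capital account: debt forgiveness received from foreign official creditors 101.81.)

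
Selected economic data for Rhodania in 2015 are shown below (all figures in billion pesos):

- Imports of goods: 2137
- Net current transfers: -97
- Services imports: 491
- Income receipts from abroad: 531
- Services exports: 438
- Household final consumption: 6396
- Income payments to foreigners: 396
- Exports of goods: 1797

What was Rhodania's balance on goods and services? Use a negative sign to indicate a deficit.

Goods balance = 1797 - 2137 = -340
Services balance = 438 - 491 = -53
Trade balance (goods + services) = -340 + (-53) = -393

-393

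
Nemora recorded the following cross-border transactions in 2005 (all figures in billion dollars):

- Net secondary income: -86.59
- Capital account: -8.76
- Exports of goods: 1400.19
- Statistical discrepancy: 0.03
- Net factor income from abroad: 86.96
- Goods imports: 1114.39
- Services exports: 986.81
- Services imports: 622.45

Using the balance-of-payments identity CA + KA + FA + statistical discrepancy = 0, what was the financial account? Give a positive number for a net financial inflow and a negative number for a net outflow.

-641.80

Goods balance = 1400.19 - 1114.39 = 285.80
Services balance = 986.81 - 622.45 = 364.36
Trade balance (goods + services) = 285.80 + 364.36 = 650.16
Net primary income = 86.96
Net secondary income = -86.59
Current account = 650.16 + 86.96 + (-86.59) = 650.53
Financial account = -(650.53 + (-8.76) + 0.03) = -641.80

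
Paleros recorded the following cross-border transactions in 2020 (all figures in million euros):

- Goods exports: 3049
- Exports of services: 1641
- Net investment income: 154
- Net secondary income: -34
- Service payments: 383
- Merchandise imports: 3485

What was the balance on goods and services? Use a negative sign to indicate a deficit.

Goods balance = 3049 - 3485 = -436
Services balance = 1641 - 383 = 1258
Trade balance (goods + services) = -436 + 1258 = 822

822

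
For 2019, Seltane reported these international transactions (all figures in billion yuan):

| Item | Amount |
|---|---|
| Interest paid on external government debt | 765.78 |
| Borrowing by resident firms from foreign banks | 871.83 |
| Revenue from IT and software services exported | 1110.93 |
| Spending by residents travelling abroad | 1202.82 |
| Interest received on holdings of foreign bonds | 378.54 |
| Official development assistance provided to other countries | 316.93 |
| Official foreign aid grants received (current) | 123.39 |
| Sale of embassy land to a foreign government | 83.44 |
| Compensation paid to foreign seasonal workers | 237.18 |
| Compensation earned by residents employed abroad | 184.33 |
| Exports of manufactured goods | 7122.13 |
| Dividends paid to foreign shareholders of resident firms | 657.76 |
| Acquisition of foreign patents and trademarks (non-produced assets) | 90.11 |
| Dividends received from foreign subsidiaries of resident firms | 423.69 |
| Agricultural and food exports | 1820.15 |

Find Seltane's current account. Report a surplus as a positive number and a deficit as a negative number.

7982.69

Goods: 7122.13 + 1820.15 = 8942.28
Services: 1110.93 - 1202.82 = -91.89
Primary income: -765.78 - 237.18 + 184.33 + 423.69 - 657.76 + 378.54 = -674.16
Secondary income: -316.93 + 123.39 = -193.54
Current account = 8942.28 + (-91.89) + (-674.16) + (-193.54) = 7982.69
(Excluded from the current account — financial account: borrowing by resident firms from foreign banks 871.83; capital account: sale of embassy land to a foreign government 83.44, acquisition of foreign patents and trademarks (non-produced assets) 90.11.)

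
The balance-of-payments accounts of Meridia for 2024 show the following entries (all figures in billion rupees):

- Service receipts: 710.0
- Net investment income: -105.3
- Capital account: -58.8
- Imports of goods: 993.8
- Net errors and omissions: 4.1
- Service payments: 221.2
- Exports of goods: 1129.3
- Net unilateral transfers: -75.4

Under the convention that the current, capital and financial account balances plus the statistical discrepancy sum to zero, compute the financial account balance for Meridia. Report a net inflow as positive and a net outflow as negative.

-388.9

Goods balance = 1129.3 - 993.8 = 135.5
Services balance = 710.0 - 221.2 = 488.8
Trade balance (goods + services) = 135.5 + 488.8 = 624.3
Net primary income = -105.3
Net secondary income = -75.4
Current account = 624.3 + (-105.3) + (-75.4) = 443.6
Financial account = -(443.6 + (-58.8) + 4.1) = -388.9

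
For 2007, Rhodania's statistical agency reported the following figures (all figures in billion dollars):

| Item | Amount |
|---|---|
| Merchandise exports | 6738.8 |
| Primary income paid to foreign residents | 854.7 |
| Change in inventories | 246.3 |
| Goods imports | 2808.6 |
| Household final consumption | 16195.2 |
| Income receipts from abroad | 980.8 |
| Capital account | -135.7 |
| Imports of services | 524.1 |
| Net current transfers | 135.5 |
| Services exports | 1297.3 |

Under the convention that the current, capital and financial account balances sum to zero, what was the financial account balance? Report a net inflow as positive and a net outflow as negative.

-4829.3

Goods balance = 6738.8 - 2808.6 = 3930.2
Services balance = 1297.3 - 524.1 = 773.2
Trade balance (goods + services) = 3930.2 + 773.2 = 4703.4
Net primary income = 980.8 - 854.7 = 126.1
Net secondary income = 135.5
Current account = 4703.4 + 126.1 + 135.5 = 4965.0
Financial account = -(4965.0 + (-135.7)) = -4829.3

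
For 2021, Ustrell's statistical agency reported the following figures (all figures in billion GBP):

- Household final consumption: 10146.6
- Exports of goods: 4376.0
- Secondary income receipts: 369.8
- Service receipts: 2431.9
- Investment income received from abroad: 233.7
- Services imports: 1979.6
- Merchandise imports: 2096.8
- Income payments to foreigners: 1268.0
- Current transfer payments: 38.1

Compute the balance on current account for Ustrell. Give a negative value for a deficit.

Goods balance = 4376.0 - 2096.8 = 2279.2
Services balance = 2431.9 - 1979.6 = 452.3
Trade balance (goods + services) = 2279.2 + 452.3 = 2731.5
Net primary income = 233.7 - 1268.0 = -1034.3
Net secondary income = 369.8 - 38.1 = 331.7
Current account = 2731.5 + (-1034.3) + 331.7 = 2028.9

2028.9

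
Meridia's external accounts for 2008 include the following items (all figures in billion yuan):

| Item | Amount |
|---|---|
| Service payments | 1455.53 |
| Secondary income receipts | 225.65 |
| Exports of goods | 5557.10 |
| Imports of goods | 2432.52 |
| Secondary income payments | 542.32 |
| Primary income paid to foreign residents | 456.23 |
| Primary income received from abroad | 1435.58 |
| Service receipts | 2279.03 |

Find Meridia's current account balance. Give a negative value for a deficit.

4610.76

Goods balance = 5557.10 - 2432.52 = 3124.58
Services balance = 2279.03 - 1455.53 = 823.50
Trade balance (goods + services) = 3124.58 + 823.50 = 3948.08
Net primary income = 1435.58 - 456.23 = 979.35
Net secondary income = 225.65 - 542.32 = -316.67
Current account = 3948.08 + 979.35 + (-316.67) = 4610.76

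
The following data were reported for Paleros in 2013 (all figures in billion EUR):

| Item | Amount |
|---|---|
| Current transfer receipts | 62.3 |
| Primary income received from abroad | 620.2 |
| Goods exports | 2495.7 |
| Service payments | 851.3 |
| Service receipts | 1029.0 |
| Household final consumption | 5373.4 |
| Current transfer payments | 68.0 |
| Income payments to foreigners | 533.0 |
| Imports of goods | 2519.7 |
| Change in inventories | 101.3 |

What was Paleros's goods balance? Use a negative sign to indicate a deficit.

Goods balance = 2495.7 - 2519.7 = -24.0

-24.0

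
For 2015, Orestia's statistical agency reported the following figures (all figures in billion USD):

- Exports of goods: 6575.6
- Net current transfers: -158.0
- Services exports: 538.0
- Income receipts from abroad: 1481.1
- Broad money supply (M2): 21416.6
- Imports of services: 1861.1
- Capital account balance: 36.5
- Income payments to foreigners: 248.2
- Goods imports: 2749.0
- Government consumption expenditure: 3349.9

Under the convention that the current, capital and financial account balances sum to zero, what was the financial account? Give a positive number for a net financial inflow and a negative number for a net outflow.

-3614.9

Goods balance = 6575.6 - 2749.0 = 3826.6
Services balance = 538.0 - 1861.1 = -1323.1
Trade balance (goods + services) = 3826.6 + (-1323.1) = 2503.5
Net primary income = 1481.1 - 248.2 = 1232.9
Net secondary income = -158.0
Current account = 2503.5 + 1232.9 + (-158.0) = 3578.4
Financial account = -(3578.4 + 36.5) = -3614.9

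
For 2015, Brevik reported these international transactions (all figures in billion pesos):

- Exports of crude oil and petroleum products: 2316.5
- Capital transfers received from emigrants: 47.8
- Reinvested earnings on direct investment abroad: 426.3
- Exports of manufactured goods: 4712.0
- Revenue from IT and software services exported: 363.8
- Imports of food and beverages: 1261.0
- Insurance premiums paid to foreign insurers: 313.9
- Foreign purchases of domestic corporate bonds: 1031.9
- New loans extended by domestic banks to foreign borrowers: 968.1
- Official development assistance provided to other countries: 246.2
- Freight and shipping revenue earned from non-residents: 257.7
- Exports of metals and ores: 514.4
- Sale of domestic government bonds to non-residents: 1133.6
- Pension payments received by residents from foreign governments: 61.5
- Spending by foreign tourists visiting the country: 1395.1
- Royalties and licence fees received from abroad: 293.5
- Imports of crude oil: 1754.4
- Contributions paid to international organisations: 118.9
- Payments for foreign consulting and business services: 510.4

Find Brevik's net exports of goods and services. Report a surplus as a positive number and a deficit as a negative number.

Goods: -1261.0 - 1754.4 + 514.4 + 4712.0 + 2316.5 = 4527.5
Services: 363.8 + 257.7 - 313.9 + 293.5 - 510.4 + 1395.1 = 1485.8
Trade balance = 4527.5 + 1485.8 = 6013.3
(Excluded from the trade balance — capital account: capital transfers received from emigrants 47.8; primary income: reinvested earnings on direct investment abroad 426.3; financial account: foreign purchases of domestic corporate bonds 1031.9, new loans extended by domestic banks to foreign borrowers 968.1, sale of domestic government bonds to non-residents 1133.6; secondary income: official development assistance provided to other countries 246.2, pension payments received by residents from foreign governments 61.5, contributions paid to international organisations 118.9.)

6013.3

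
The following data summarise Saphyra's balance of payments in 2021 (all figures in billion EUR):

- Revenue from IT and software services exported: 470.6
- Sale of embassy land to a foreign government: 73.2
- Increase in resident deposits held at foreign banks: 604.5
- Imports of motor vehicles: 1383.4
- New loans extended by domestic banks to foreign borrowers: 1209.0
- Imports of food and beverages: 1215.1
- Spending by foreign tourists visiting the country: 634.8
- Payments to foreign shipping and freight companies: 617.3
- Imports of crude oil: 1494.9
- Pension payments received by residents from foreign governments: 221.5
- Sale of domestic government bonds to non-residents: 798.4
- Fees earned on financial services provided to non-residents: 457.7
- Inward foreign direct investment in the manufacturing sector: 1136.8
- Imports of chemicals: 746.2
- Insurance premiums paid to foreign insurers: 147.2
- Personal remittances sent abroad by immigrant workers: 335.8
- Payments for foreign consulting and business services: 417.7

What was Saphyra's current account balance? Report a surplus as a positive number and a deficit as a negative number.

-4573.0

Goods: -1383.4 - 1494.9 - 1215.1 - 746.2 = -4839.6
Services: -617.3 + 634.8 + 470.6 + 457.7 - 417.7 - 147.2 = 380.9
Secondary income: -335.8 + 221.5 = -114.3
Current account = (-4839.6) + 380.9 + (-114.3) = -4573.0
(Excluded from the current account — capital account: sale of embassy land to a foreign government 73.2; financial account: increase in resident deposits held at foreign banks 604.5, new loans extended by domestic banks to foreign borrowers 1209.0, sale of domestic government bonds to non-residents 798.4, inward foreign direct investment in the manufacturing sector 1136.8.)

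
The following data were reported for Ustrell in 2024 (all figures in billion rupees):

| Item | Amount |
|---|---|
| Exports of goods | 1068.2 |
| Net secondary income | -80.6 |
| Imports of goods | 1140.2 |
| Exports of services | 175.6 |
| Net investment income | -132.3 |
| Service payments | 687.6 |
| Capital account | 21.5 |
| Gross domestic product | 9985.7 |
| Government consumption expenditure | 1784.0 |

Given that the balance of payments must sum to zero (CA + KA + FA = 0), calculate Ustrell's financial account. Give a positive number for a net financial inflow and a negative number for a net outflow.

775.4

Goods balance = 1068.2 - 1140.2 = -72.0
Services balance = 175.6 - 687.6 = -512.0
Trade balance (goods + services) = -72.0 + (-512.0) = -584.0
Net primary income = -132.3
Net secondary income = -80.6
Current account = -584.0 + (-132.3) + (-80.6) = -796.9
Financial account = -(-796.9 + 21.5) = 775.4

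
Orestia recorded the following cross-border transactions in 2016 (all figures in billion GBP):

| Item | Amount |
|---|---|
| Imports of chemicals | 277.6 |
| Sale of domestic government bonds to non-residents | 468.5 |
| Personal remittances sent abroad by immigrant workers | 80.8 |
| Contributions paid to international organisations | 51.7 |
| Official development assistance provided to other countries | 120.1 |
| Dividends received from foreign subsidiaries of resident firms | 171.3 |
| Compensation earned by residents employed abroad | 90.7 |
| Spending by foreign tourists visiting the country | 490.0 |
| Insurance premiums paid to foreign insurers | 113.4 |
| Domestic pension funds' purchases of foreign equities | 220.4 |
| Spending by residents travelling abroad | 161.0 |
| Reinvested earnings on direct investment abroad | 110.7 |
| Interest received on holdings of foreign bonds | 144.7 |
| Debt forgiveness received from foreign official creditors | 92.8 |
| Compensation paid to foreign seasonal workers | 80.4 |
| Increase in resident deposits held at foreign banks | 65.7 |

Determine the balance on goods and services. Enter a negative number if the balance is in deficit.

Goods: -277.6
Services: -161.0 + 490.0 - 113.4 = 215.6
Trade balance = -277.6 + 215.6 = -62.0
(Excluded from the trade balance — financial account: sale of domestic government bonds to non-residents 468.5, domestic pension funds' purchases of foreign equities 220.4, increase in resident deposits held at foreign banks 65.7; secondary income: personal remittances sent abroad by immigrant workers 80.8, contributions paid to international organisations 51.7, official development assistance provided to other countries 120.1; primary income: dividends received from foreign subsidiaries of resident firms 171.3, compensation earned by residents employed abroad 90.7, reinvested earnings on direct investment abroad 110.7, interest received on holdings of foreign bonds 144.7, compensation paid to foreign seasonal workers 80.4; capital account: debt forgiveness received from foreign official creditors 92.8.)

-62.0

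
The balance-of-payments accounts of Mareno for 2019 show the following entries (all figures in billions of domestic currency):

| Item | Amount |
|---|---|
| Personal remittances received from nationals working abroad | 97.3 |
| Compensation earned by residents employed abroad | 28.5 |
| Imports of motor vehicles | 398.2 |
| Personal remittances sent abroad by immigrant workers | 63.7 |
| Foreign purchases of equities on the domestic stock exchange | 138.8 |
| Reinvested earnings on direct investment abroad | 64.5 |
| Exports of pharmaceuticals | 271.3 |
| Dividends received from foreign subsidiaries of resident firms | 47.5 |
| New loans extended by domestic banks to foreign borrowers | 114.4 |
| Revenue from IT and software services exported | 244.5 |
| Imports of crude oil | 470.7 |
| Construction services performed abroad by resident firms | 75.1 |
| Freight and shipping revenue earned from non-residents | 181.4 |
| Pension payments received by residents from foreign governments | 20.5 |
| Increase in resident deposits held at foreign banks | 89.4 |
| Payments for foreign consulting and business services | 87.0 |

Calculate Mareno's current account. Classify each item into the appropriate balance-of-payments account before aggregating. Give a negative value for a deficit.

11.0

Goods: -398.2 - 470.7 + 271.3 = -597.6
Services: 181.4 + 75.1 + 244.5 - 87.0 = 414.0
Primary income: 64.5 + 47.5 + 28.5 = 140.5
Secondary income: -63.7 + 97.3 + 20.5 = 54.1
Current account = (-597.6) + 414.0 + 140.5 + 54.1 = 11.0
(Excluded from the current account — financial account: foreign purchases of equities on the domestic stock exchange 138.8, new loans extended by domestic banks to foreign borrowers 114.4, increase in resident deposits held at foreign banks 89.4.)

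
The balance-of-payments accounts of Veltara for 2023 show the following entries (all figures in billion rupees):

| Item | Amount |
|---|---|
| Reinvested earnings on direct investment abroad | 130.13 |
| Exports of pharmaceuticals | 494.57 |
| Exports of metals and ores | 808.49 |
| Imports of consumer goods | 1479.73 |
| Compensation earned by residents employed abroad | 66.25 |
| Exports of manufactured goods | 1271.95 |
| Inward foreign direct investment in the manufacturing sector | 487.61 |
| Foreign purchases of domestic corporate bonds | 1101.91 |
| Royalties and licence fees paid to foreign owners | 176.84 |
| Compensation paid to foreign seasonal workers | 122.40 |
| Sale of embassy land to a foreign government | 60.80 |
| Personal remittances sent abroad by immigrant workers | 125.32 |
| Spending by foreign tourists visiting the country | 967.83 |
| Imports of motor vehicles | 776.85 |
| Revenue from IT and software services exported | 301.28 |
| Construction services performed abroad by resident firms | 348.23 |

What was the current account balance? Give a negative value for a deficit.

Goods: 494.57 - 1479.73 + 1271.95 - 776.85 + 808.49 = 318.43
Services: 348.23 + 967.83 + 301.28 - 176.84 = 1440.50
Primary income: -122.40 + 66.25 + 130.13 = 73.98
Secondary income: -125.32
Current account = 318.43 + 1440.50 + 73.98 + (-125.32) = 1707.59
(Excluded from the current account — financial account: inward foreign direct investment in the manufacturing sector 487.61, foreign purchases of domestic corporate bonds 1101.91; capital account: sale of embassy land to a foreign government 60.80.)

1707.59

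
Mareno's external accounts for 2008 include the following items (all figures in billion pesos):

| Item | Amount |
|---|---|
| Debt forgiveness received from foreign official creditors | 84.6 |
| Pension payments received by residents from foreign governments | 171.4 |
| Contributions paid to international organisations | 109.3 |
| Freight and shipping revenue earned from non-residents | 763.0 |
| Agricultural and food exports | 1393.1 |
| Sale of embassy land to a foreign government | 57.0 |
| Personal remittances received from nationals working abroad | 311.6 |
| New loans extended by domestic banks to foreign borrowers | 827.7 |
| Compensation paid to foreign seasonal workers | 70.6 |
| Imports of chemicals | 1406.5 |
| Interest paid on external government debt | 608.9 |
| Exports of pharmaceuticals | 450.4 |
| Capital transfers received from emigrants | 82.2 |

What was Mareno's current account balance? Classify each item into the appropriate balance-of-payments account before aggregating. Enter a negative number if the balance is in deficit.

894.2

Goods: 450.4 - 1406.5 + 1393.1 = 437.0
Services: 763.0
Primary income: -70.6 - 608.9 = -679.5
Secondary income: 311.6 + 171.4 - 109.3 = 373.7
Current account = 437.0 + 763.0 + (-679.5) + 373.7 = 894.2
(Excluded from the current account — capital account: debt forgiveness received from foreign official creditors 84.6, sale of embassy land to a foreign government 57.0, capital transfers received from emigrants 82.2; financial account: new loans extended by domestic banks to foreign borrowers 827.7.)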